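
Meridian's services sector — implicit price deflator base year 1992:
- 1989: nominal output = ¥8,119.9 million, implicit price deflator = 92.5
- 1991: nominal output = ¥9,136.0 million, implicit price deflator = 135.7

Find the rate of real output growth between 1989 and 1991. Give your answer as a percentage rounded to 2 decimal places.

-23.30%

Real output 1989 = 8119.9 / 0.925 = 8778.27.
Real output 1991 = 9136.0 / 1.357 = 6732.50.
Real growth = 6732.50 / 8778.27 − 1 = -0.2330.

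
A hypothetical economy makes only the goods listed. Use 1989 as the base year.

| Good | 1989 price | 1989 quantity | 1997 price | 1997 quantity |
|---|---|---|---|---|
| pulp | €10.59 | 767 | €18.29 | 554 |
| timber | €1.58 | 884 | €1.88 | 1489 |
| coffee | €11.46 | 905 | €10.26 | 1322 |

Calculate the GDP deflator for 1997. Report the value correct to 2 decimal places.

113.38

Nominal GDP 1997 = 18.29·554 + 1.88·1489 + 10.26·1322 = 26495.70.
Real GDP 1997 (at 1989 prices) = 10.59·554 + 1.58·1489 + 11.46·1322 = 23369.60.
Deflator = Nominal/Real × 100 = 26495.70/23369.60 × 100 = 113.377.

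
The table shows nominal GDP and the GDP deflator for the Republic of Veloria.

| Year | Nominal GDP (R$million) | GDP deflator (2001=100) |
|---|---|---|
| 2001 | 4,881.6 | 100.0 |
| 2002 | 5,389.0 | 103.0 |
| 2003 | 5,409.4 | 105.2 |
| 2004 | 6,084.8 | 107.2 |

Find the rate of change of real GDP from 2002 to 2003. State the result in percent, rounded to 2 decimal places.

Real GDP 2002 = 5389.0/1.030 = 5232.04.
Real GDP 2003 = 5409.4/1.052 = 5142.02.
Change = 5142.02/5232.04 − 1 = -0.0172.

-1.72%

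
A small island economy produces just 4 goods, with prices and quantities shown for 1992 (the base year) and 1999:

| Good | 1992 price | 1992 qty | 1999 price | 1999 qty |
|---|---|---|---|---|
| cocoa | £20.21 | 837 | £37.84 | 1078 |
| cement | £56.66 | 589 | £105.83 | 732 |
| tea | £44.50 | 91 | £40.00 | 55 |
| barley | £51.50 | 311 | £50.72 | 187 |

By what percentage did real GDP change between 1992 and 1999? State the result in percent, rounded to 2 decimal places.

Real GDP 1992 = Nominal GDP 1992 = 20.21·837 + 56.66·589 + 44.50·91 + 51.50·311 = 70354.51.
Real GDP 1999 (at 1992 prices) = 20.21·1078 + 56.66·732 + 44.50·55 + 51.50·187 = 75339.50.
Real growth = 75339.50/70354.51 − 1 = 0.0709.

7.09%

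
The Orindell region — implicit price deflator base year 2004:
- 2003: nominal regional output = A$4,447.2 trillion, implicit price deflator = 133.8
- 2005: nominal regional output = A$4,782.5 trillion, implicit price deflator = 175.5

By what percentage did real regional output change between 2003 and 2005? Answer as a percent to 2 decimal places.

Deflate each year: 2003 → 4447.2/1.338 = 3323.77; 2005 → 4782.5/1.755 = 2725.07.
So real regional output changed by 2725.07/3323.77 − 1 = -0.1801, i.e. -18.01%.

-18.01%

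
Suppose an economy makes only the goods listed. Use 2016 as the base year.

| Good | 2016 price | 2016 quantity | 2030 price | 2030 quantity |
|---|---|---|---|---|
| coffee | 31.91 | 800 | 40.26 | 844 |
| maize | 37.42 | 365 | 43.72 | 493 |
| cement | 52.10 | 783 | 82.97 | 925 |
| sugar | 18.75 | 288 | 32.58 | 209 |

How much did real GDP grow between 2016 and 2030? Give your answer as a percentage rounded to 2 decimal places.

Real GDP 2016 = Nominal GDP 2016 = 31.91·800 + 37.42·365 + 52.10·783 + 18.75·288 = 85380.60.
Real GDP 2030 (at 2016 prices) = 31.91·844 + 37.42·493 + 52.10·925 + 18.75·209 = 97491.35.
Real growth = 97491.35/85380.60 − 1 = 0.1418.

14.18%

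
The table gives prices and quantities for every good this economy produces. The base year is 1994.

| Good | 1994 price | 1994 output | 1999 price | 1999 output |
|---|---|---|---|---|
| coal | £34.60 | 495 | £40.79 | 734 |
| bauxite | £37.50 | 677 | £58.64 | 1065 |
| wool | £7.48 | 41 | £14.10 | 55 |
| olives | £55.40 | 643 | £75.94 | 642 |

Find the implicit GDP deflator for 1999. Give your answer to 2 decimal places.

140.08

Nominal GDP 1999 = 40.79·734 + 58.64·1065 + 14.10·55 + 75.94·642 = 141920.44.
Real GDP 1999 (at 1994 prices) = 34.60·734 + 37.50·1065 + 7.48·55 + 55.40·642 = 101312.10.
Deflator = Nominal/Real × 100 = 141920.44/101312.10 × 100 = 140.082.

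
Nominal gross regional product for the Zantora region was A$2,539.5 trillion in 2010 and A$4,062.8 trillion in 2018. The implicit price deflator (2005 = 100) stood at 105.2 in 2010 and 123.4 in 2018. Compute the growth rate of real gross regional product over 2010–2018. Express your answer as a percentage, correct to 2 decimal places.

Deflate each year: 2010 → 2539.5/1.052 = 2413.97; 2018 → 4062.8/1.234 = 3292.38.
So real gross regional product changed by 3292.38/2413.97 − 1 = 0.3639, i.e. 36.39%.

36.39%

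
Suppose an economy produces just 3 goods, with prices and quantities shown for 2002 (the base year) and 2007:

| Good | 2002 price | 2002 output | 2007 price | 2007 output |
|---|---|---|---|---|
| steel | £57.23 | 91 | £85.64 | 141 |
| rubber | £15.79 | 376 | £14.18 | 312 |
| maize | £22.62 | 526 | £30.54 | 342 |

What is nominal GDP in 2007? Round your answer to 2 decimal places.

Nominal GDP 2007 = Σ (p_2007 × q_2007) = 85.64·141 + 14.18·312 + 30.54·342 = 26944.08.

£26944.08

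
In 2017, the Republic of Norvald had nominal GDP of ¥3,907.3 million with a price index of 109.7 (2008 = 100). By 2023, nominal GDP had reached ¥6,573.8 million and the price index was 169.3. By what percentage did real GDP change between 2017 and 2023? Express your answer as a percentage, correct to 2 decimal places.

9.02%

Deflate each year: 2017 → 3907.3/1.097 = 3561.80; 2023 → 6573.8/1.693 = 3882.93.
So real GDP changed by 3882.93/3561.80 − 1 = 0.0902, i.e. 9.02%.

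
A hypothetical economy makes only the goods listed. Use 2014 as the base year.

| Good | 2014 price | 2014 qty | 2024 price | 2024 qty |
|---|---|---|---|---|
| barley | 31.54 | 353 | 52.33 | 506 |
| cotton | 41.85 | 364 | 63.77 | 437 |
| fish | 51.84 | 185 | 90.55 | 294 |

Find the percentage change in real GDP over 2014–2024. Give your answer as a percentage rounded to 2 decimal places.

Real GDP 2014 = Nominal GDP 2014 = 31.54·353 + 41.85·364 + 51.84·185 = 35957.42.
Real GDP 2024 (at 2014 prices) = 31.54·506 + 41.85·437 + 51.84·294 = 49488.65.
Real growth = 49488.65/35957.42 − 1 = 0.3763.

37.63%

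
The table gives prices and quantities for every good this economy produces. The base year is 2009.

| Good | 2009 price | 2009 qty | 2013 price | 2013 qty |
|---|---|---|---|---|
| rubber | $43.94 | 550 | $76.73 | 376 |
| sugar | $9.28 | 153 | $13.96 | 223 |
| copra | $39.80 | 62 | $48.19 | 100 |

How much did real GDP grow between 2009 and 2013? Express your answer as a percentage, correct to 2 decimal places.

Real GDP 2009 = Nominal GDP 2009 = 43.94·550 + 9.28·153 + 39.80·62 = 28054.44.
Real GDP 2013 (at 2009 prices) = 43.94·376 + 9.28·223 + 39.80·100 = 22570.88.
Real growth = 22570.88/28054.44 − 1 = -0.1955.

-19.55%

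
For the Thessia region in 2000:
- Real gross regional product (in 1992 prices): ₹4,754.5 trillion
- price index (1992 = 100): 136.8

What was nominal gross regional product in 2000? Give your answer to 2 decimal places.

Nominal gross regional product = Real × (price index/100) = 4754.5 × 1.368 = 6504.16.

₹6,504.16 trillion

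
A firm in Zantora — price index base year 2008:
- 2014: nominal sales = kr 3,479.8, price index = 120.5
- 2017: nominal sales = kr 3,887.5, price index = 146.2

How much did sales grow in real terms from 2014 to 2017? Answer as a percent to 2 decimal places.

Real sales 2014 = 3479.8 / 1.205 = 2887.80.
Real sales 2017 = 3887.5 / 1.462 = 2659.03.
Real growth = 2659.03 / 2887.80 − 1 = -0.0792.

-7.92%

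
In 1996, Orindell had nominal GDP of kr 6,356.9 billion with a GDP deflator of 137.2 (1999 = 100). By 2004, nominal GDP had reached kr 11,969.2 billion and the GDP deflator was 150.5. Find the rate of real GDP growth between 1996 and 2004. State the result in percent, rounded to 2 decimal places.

71.65%

Deflate each year: 1996 → 6356.9/1.372 = 4633.31; 2004 → 11969.2/1.505 = 7952.96.
So real GDP changed by 7952.96/4633.31 − 1 = 0.7165, i.e. 71.65%.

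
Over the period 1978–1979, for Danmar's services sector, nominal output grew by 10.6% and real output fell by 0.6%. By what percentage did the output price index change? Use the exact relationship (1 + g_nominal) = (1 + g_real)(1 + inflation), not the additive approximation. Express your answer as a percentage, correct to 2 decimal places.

(1 + g_nom) = (1 + g_real)(1 + π), so π = 1.1060 / 0.9940 − 1 = 0.11268.

11.27%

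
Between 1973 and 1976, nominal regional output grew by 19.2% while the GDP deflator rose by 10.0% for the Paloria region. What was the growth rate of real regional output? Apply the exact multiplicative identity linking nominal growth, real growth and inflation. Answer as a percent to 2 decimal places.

(1 + g_nom) = (1 + g_real)(1 + π), so g_real = 1.1920 / 1.1000 − 1 = 0.08364.

8.36%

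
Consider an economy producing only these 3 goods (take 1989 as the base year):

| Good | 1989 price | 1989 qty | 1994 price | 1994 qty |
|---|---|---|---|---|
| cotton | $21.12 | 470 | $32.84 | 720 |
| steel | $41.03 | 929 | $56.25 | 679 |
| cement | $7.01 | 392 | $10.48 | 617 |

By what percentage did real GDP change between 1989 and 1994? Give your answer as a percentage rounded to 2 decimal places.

Real GDP 1989 = Nominal GDP 1989 = 21.12·470 + 41.03·929 + 7.01·392 = 50791.19.
Real GDP 1994 (at 1989 prices) = 21.12·720 + 41.03·679 + 7.01·617 = 47390.94.
Real growth = 47390.94/50791.19 − 1 = -0.0669.

-6.69%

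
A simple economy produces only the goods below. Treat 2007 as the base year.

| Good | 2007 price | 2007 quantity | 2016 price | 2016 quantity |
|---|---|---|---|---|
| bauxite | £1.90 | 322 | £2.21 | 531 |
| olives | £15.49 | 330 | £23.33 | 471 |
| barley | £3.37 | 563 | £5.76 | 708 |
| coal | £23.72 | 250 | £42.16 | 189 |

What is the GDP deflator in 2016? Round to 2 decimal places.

Nominal GDP 2016 = 2.21·531 + 23.33·471 + 5.76·708 + 42.16·189 = 24208.26.
Real GDP 2016 (at 2007 prices) = 1.90·531 + 15.49·471 + 3.37·708 + 23.72·189 = 15173.73.
Deflator = Nominal/Real × 100 = 24208.26/15173.73 × 100 = 159.541.

159.54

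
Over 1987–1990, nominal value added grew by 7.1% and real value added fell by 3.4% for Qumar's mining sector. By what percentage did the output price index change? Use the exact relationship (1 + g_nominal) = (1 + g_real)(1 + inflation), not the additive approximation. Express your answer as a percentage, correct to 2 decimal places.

(1 + g_nom) = (1 + g_real)(1 + π), so π = 1.0710 / 0.9660 − 1 = 0.10870.

10.87%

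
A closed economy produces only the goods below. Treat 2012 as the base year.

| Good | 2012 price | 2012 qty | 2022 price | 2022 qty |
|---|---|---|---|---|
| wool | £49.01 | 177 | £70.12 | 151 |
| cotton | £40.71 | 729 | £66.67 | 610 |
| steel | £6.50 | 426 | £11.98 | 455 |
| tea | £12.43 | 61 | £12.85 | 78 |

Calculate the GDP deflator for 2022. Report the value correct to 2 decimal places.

159.59

Nominal GDP 2022 = 70.12·151 + 66.67·610 + 11.98·455 + 12.85·78 = 57710.02.
Real GDP 2022 (at 2012 prices) = 49.01·151 + 40.71·610 + 6.50·455 + 12.43·78 = 36160.65.
Deflator = Nominal/Real × 100 = 57710.02/36160.65 × 100 = 159.593.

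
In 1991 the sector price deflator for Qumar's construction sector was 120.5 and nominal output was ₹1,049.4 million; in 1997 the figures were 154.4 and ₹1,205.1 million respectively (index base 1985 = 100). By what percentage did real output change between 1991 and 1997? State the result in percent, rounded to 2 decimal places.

-10.38%

Deflate each year: 1991 → 1049.4/1.205 = 870.87; 1997 → 1205.1/1.544 = 780.51.
So real output changed by 780.51/870.87 − 1 = -0.1038, i.e. -10.38%.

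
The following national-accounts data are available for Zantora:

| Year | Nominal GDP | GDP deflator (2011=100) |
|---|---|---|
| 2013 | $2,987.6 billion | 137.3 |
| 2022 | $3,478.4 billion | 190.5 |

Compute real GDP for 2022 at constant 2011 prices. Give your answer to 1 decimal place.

Real GDP = Nominal / (GDP deflator/100) = 3478.4 / 1.905 = 1825.93.

$1,825.9 billion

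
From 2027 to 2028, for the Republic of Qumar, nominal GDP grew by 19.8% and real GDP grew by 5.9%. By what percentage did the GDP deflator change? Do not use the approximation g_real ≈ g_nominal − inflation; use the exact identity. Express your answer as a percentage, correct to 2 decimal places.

13.13%

(1 + g_nom) = (1 + g_real)(1 + π), so π = 1.1980 / 1.0590 − 1 = 0.13126.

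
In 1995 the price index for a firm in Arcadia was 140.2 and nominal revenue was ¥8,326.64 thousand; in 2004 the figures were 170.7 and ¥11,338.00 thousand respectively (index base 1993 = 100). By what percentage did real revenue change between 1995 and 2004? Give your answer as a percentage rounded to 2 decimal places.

Deflate each year: 1995 → 8326.64/1.402 = 5939.12; 2004 → 11338.00/1.707 = 6642.06.
So real revenue changed by 6642.06/5939.12 − 1 = 0.1184, i.e. 11.84%.

11.84%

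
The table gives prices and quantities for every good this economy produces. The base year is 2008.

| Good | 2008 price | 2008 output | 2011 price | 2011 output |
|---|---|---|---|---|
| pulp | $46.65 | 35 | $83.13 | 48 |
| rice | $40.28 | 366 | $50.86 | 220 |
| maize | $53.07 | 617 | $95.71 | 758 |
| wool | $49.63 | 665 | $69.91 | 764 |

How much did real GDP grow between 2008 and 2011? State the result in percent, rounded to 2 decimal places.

8.67%

Real GDP 2008 = Nominal GDP 2008 = 46.65·35 + 40.28·366 + 53.07·617 + 49.63·665 = 82123.37.
Real GDP 2011 (at 2008 prices) = 46.65·48 + 40.28·220 + 53.07·758 + 49.63·764 = 89245.18.
Real growth = 89245.18/82123.37 − 1 = 0.0867.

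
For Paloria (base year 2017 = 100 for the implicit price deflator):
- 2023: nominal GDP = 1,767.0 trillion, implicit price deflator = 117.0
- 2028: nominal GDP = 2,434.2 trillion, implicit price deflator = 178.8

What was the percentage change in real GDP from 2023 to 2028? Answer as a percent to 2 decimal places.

Deflate each year: 2023 → 1767.0/1.170 = 1510.26; 2028 → 2434.2/1.788 = 1361.41.
So real GDP changed by 1361.41/1510.26 − 1 = -0.0986, i.e. -9.86%.

-9.86%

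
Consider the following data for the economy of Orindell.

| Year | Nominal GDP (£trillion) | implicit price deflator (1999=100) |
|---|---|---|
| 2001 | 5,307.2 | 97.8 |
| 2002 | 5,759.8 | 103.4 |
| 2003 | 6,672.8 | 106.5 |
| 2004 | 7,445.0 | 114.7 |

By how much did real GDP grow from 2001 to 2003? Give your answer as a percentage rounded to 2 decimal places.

15.46%

Real GDP 2001 = 5307.2/0.978 = 5426.58.
Real GDP 2003 = 6672.8/1.065 = 6265.54.
Change = 6265.54/5426.58 − 1 = 0.1546.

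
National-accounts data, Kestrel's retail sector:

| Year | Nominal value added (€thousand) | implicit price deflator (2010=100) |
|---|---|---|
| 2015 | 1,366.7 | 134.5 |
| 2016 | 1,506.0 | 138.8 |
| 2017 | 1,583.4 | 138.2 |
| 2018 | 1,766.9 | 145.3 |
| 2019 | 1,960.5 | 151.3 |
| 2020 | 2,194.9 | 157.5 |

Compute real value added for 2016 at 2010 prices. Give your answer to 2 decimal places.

€1,085.01 thousand

Real value added 2016 = 1506.0 / 1.388 = 1085.01.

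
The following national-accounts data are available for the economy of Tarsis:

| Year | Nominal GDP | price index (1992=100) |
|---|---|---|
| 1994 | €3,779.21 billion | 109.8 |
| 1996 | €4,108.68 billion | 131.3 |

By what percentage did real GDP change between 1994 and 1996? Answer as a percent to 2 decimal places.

Real GDP 1994 = 3779.21 / 1.098 = 3441.90.
Real GDP 1996 = 4108.68 / 1.313 = 3129.23.
Real growth = 3129.23 / 3441.90 − 1 = -0.0908.

-9.08%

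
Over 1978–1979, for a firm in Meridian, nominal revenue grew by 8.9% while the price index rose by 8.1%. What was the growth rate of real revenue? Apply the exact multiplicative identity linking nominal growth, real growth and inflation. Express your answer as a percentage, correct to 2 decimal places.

(1 + g_nom) = (1 + g_real)(1 + π), so g_real = 1.0890 / 1.0810 − 1 = 0.00740.

0.74%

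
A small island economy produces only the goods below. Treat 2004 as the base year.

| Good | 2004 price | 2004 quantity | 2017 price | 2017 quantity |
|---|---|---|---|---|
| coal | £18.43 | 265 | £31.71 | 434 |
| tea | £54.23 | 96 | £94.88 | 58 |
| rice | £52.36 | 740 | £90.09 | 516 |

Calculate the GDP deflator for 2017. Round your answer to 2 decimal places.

172.30

Nominal GDP 2017 = 31.71·434 + 94.88·58 + 90.09·516 = 65751.62.
Real GDP 2017 (at 2004 prices) = 18.43·434 + 54.23·58 + 52.36·516 = 38161.72.
Deflator = Nominal/Real × 100 = 65751.62/38161.72 × 100 = 172.297.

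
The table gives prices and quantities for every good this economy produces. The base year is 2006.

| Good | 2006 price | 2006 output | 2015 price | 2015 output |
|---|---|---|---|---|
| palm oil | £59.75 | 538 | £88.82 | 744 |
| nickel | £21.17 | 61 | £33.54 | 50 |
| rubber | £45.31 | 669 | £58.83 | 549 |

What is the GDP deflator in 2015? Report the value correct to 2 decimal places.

Nominal GDP 2015 = 88.82·744 + 33.54·50 + 58.83·549 = 100056.75.
Real GDP 2015 (at 2006 prices) = 59.75·744 + 21.17·50 + 45.31·549 = 70387.69.
Deflator = Nominal/Real × 100 = 100056.75/70387.69 × 100 = 142.151.

142.15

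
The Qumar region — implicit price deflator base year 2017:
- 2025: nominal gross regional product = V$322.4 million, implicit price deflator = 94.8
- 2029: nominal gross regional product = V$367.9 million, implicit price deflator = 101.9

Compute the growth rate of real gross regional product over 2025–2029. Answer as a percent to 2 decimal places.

Deflate each year: 2025 → 322.4/0.948 = 340.08; 2029 → 367.9/1.019 = 361.04.
So real gross regional product changed by 361.04/340.08 − 1 = 0.0616, i.e. 6.16%.

6.16%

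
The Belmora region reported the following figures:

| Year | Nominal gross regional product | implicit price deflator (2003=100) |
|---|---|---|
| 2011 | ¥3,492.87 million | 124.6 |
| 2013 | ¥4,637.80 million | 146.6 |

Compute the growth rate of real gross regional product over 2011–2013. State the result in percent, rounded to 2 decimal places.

Deflate each year: 2011 → 3492.87/1.246 = 2803.27; 2013 → 4637.80/1.466 = 3163.57.
So real gross regional product changed by 3163.57/2803.27 − 1 = 0.1285, i.e. 12.85%.

12.85%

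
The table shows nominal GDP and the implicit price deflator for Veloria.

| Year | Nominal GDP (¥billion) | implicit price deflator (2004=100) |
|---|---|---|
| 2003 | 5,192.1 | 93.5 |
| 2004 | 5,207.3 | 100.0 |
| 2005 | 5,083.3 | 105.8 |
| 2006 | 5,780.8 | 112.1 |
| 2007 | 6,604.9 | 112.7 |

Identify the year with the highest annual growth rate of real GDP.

2004: real = 5207.3/1.000 = 5207.30; growth vs 2003 (5553.05) = -6.23%.
2005: real = 5083.3/1.058 = 4804.63; growth vs 2004 (5207.30) = -7.73%.
2006: real = 5780.8/1.121 = 5156.82; growth vs 2005 (4804.63) = 7.33%.
2007: real = 6604.9/1.127 = 5860.60; growth vs 2006 (5156.82) = 13.65%.

2007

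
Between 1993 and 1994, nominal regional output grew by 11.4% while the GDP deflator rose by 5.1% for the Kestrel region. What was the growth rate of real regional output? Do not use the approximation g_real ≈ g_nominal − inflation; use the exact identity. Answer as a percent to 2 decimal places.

5.99%

(1 + g_nom) = (1 + g_real)(1 + π), so g_real = 1.1140 / 1.0510 − 1 = 0.05994.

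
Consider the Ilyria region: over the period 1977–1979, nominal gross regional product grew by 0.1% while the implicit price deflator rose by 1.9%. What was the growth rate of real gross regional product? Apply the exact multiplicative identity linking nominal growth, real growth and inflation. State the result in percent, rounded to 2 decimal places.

(1 + g_nom) = (1 + g_real)(1 + π), so g_real = 1.0010 / 1.0190 − 1 = -0.01766.

-1.77%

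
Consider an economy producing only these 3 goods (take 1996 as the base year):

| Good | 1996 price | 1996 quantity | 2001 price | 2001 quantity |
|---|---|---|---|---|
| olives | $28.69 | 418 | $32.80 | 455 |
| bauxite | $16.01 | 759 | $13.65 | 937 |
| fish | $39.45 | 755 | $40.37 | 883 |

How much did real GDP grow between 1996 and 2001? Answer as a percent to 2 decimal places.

16.62%

Real GDP 1996 = Nominal GDP 1996 = 28.69·418 + 16.01·759 + 39.45·755 = 53928.76.
Real GDP 2001 (at 1996 prices) = 28.69·455 + 16.01·937 + 39.45·883 = 62889.67.
Real growth = 62889.67/53928.76 − 1 = 0.1662.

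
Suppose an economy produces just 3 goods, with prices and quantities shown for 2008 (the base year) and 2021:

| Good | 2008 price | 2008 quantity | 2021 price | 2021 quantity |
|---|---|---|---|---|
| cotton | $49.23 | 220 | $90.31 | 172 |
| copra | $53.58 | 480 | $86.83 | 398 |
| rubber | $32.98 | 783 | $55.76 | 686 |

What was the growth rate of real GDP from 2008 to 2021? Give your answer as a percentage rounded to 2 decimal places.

-15.96%

Real GDP 2008 = Nominal GDP 2008 = 49.23·220 + 53.58·480 + 32.98·783 = 62372.34.
Real GDP 2021 (at 2008 prices) = 49.23·172 + 53.58·398 + 32.98·686 = 52416.68.
Real growth = 52416.68/62372.34 − 1 = -0.1596.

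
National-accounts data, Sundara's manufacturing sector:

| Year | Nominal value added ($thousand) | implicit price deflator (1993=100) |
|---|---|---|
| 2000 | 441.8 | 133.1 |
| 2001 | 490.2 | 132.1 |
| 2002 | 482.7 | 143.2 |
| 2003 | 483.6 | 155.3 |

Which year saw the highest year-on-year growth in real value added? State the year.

2001: real = 490.2/1.321 = 371.08; growth vs 2000 (331.93) = 11.79%.
2002: real = 482.7/1.432 = 337.08; growth vs 2001 (371.08) = -9.16%.
2003: real = 483.6/1.553 = 311.40; growth vs 2002 (337.08) = -7.62%.

2001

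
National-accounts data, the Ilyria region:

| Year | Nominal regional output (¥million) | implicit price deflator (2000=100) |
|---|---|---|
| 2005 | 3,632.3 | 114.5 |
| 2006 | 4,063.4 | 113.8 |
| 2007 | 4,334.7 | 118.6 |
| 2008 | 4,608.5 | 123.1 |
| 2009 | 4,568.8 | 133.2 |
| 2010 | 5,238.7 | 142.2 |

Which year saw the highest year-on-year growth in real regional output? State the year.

2006

2006: real = 4063.4/1.138 = 3570.65; growth vs 2005 (3172.31) = 12.56%.
2007: real = 4334.7/1.186 = 3654.89; growth vs 2006 (3570.65) = 2.36%.
2008: real = 4608.5/1.231 = 3743.70; growth vs 2007 (3654.89) = 2.43%.
2009: real = 4568.8/1.332 = 3430.03; growth vs 2008 (3743.70) = -8.38%.
2010: real = 5238.7/1.422 = 3684.04; growth vs 2009 (3430.03) = 7.41%.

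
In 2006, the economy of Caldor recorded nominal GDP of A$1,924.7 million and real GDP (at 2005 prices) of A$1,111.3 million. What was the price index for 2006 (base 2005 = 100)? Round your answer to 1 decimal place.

173.2

price index = (Nominal / Real) × 100 = 1924.7 / 1111.3 × 100 = 173.19.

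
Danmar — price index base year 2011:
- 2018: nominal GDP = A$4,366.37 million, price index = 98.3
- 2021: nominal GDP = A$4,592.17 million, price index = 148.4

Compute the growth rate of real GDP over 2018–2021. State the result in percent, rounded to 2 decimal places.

-30.33%

Deflate each year: 2018 → 4366.37/0.983 = 4441.88; 2021 → 4592.17/1.484 = 3094.45.
So real GDP changed by 3094.45/4441.88 − 1 = -0.3033, i.e. -30.33%.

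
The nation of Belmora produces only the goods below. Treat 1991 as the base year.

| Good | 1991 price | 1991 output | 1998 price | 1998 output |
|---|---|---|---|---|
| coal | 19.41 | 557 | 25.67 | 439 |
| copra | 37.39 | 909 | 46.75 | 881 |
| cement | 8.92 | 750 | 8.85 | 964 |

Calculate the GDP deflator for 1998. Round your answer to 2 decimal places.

Nominal GDP 1998 = 25.67·439 + 46.75·881 + 8.85·964 = 60987.28.
Real GDP 1998 (at 1991 prices) = 19.41·439 + 37.39·881 + 8.92·964 = 50060.46.
Deflator = Nominal/Real × 100 = 60987.28/50060.46 × 100 = 121.827.

121.83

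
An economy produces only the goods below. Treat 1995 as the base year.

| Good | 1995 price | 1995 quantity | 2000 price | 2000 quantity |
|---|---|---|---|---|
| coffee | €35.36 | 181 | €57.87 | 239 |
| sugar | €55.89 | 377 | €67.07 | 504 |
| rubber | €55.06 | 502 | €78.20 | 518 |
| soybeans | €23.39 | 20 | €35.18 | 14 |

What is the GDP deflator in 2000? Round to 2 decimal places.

135.39

Nominal GDP 2000 = 57.87·239 + 67.07·504 + 78.20·518 + 35.18·14 = 88634.33.
Real GDP 2000 (at 1995 prices) = 35.36·239 + 55.89·504 + 55.06·518 + 23.39·14 = 65468.14.
Deflator = Nominal/Real × 100 = 88634.33/65468.14 × 100 = 135.385.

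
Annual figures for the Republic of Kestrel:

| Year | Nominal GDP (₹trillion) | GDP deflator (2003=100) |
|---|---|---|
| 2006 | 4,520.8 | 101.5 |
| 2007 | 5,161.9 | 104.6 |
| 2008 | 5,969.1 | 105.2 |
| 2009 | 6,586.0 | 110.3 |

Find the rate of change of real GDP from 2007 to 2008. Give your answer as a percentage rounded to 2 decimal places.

14.98%

Real GDP 2007 = 5161.9/1.046 = 4934.89.
Real GDP 2008 = 5969.1/1.052 = 5674.05.
Change = 5674.05/4934.89 − 1 = 0.1498.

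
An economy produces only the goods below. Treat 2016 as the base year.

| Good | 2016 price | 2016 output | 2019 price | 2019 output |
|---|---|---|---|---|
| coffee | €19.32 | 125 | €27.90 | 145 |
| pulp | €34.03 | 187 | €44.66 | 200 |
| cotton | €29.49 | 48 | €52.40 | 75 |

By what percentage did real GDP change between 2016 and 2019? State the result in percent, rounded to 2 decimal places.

15.94%

Real GDP 2016 = Nominal GDP 2016 = 19.32·125 + 34.03·187 + 29.49·48 = 10194.13.
Real GDP 2019 (at 2016 prices) = 19.32·145 + 34.03·200 + 29.49·75 = 11819.15.
Real growth = 11819.15/10194.13 − 1 = 0.1594.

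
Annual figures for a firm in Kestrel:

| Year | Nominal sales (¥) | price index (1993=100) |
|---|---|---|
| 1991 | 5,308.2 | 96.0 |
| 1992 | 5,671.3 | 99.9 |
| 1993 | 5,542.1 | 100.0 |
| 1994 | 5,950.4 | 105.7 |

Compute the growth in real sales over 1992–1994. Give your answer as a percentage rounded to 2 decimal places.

Real sales 1992 = 5671.3/0.999 = 5676.98.
Real sales 1994 = 5950.4/1.057 = 5629.52.
Change = 5629.52/5676.98 − 1 = -0.0084.

-0.84%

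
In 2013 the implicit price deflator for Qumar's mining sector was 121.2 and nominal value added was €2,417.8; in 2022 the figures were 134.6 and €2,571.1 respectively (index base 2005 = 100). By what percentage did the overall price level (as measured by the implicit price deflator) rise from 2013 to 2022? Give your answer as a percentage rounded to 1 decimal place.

11.1%

Price-level change = 134.6 / 121.2 − 1 = 0.1106.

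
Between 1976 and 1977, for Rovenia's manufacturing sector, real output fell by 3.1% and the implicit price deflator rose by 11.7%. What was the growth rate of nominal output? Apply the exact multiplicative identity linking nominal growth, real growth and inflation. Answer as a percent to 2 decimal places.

8.24%

(1 + g_nom) = (1 + g_real)(1 + π) = 0.9690 × 1.1170 = 1.08237.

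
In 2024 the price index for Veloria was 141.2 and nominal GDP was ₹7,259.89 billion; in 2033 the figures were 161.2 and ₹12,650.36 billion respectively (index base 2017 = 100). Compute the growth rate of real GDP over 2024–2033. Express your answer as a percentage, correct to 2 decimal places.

Deflate each year: 2024 → 7259.89/1.412 = 5141.57; 2033 → 12650.36/1.612 = 7847.62.
So real GDP changed by 7847.62/5141.57 − 1 = 0.5263, i.e. 52.63%.

52.63%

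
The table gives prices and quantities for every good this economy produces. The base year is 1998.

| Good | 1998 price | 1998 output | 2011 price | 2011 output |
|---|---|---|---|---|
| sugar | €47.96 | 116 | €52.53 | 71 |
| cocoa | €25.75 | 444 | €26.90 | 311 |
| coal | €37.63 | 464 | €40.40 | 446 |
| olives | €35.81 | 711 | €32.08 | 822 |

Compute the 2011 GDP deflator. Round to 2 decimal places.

Nominal GDP 2011 = 52.53·71 + 26.90·311 + 40.40·446 + 32.08·822 = 56483.69.
Real GDP 2011 (at 1998 prices) = 47.96·71 + 25.75·311 + 37.63·446 + 35.81·822 = 57632.21.
Deflator = Nominal/Real × 100 = 56483.69/57632.21 × 100 = 98.007.

98.01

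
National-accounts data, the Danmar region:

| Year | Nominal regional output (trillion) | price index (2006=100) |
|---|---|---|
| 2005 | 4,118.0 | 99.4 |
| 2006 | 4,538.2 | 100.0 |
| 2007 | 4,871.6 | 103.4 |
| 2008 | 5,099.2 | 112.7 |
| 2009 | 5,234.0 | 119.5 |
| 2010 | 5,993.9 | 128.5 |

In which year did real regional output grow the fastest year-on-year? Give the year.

2006: real = 4538.2/1.000 = 4538.20; growth vs 2005 (4142.86) = 9.54%.
2007: real = 4871.6/1.034 = 4711.41; growth vs 2006 (4538.20) = 3.82%.
2008: real = 5099.2/1.127 = 4524.58; growth vs 2007 (4711.41) = -3.97%.
2009: real = 5234.0/1.195 = 4379.92; growth vs 2008 (4524.58) = -3.20%.
2010: real = 5993.9/1.285 = 4664.51; growth vs 2009 (4379.92) = 6.50%.

2006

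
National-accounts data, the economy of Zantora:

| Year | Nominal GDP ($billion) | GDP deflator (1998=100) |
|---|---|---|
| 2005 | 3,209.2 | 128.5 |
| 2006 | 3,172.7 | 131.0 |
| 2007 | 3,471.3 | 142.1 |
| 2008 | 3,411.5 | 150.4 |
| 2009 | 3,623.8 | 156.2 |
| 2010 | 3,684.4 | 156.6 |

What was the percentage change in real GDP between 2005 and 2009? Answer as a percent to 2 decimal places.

-7.11%

Real GDP 2005 = 3209.2/1.285 = 2497.43.
Real GDP 2009 = 3623.8/1.562 = 2319.97.
Change = 2319.97/2497.43 − 1 = -0.0711.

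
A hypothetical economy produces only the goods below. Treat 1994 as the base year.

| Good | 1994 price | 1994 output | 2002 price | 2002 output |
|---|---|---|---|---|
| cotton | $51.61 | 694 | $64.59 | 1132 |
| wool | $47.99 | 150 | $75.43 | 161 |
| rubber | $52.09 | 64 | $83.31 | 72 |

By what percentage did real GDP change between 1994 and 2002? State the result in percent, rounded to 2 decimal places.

50.81%

Real GDP 1994 = Nominal GDP 1994 = 51.61·694 + 47.99·150 + 52.09·64 = 46349.60.
Real GDP 2002 (at 1994 prices) = 51.61·1132 + 47.99·161 + 52.09·72 = 69899.39.
Real growth = 69899.39/46349.60 − 1 = 0.5081.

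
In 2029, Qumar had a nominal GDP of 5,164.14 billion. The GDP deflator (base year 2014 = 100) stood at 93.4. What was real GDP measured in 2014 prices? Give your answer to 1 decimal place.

Real GDP = Nominal / (GDP deflator/100) = 5164.14 / 0.934 = 5529.06.

5,529.1 billion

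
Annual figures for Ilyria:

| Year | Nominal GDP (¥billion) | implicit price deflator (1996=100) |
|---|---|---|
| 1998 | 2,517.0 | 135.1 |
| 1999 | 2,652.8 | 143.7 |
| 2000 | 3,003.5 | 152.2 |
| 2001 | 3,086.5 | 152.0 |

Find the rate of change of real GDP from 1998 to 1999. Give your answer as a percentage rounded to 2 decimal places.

Real GDP 1998 = 2517.0/1.351 = 1863.06.
Real GDP 1999 = 2652.8/1.437 = 1846.07.
Change = 1846.07/1863.06 − 1 = -0.0091.

-0.91%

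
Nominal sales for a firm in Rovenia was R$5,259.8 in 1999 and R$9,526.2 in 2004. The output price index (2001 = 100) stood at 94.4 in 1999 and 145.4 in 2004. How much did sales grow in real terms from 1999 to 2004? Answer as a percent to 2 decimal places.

Real sales 1999 = 5259.8 / 0.944 = 5571.82.
Real sales 2004 = 9526.2 / 1.454 = 6551.72.
Real growth = 6551.72 / 5571.82 − 1 = 0.1759.

17.59%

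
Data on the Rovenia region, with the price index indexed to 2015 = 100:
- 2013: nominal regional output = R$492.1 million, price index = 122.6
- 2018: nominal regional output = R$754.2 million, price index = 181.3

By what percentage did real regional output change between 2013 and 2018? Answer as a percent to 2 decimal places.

Deflate each year: 2013 → 492.1/1.226 = 401.39; 2018 → 754.2/1.813 = 416.00.
So real regional output changed by 416.00/401.39 − 1 = 0.0364, i.e. 3.64%.

3.64%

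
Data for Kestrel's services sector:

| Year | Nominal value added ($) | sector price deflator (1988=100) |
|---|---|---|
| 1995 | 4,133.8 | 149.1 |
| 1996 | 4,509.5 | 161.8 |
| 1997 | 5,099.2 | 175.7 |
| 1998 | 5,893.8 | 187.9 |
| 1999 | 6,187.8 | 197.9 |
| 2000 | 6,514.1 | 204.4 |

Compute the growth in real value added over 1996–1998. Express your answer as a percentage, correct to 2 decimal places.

Real value added 1996 = 4509.5/1.618 = 2787.08.
Real value added 1998 = 5893.8/1.879 = 3136.67.
Change = 3136.67/2787.08 − 1 = 0.1254.

12.54%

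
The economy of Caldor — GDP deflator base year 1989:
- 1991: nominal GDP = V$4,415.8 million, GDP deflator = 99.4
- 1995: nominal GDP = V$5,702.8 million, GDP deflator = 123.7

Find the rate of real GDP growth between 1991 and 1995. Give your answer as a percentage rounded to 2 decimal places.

3.78%

Real GDP 1991 = 4415.8 / 0.994 = 4442.45.
Real GDP 1995 = 5702.8 / 1.237 = 4610.19.
Real growth = 4610.19 / 4442.45 − 1 = 0.0378.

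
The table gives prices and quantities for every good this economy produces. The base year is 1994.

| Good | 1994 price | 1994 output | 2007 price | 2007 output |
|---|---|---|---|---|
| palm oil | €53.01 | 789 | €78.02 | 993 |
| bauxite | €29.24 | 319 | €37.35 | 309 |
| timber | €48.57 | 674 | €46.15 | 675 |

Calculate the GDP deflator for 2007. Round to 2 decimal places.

127.22

Nominal GDP 2007 = 78.02·993 + 37.35·309 + 46.15·675 = 120166.26.
Real GDP 2007 (at 1994 prices) = 53.01·993 + 29.24·309 + 48.57·675 = 94458.84.
Deflator = Nominal/Real × 100 = 120166.26/94458.84 × 100 = 127.215.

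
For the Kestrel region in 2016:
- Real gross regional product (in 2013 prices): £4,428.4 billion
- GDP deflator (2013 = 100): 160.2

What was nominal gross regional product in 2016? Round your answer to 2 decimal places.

£7,094.30 billion

Nominal gross regional product = Real × (GDP deflator/100) = 4428.4 × 1.602 = 7094.30.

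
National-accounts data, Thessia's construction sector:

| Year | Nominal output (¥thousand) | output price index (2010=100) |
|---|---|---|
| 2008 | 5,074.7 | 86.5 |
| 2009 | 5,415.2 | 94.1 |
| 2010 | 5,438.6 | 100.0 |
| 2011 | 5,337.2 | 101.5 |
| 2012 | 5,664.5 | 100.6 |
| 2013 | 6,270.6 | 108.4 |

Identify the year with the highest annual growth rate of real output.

2012

2009: real = 5415.2/0.941 = 5754.73; growth vs 2008 (5866.71) = -1.91%.
2010: real = 5438.6/1.000 = 5438.60; growth vs 2009 (5754.73) = -5.49%.
2011: real = 5337.2/1.015 = 5258.33; growth vs 2010 (5438.60) = -3.31%.
2012: real = 5664.5/1.006 = 5630.72; growth vs 2011 (5258.33) = 7.08%.
2013: real = 6270.6/1.084 = 5784.69; growth vs 2012 (5630.72) = 2.73%.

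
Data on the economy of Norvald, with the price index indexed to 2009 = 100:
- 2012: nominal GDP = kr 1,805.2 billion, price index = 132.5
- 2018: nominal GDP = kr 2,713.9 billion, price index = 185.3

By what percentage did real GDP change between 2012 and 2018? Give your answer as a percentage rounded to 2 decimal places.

Real GDP 2012 = 1805.2 / 1.325 = 1362.42.
Real GDP 2018 = 2713.9 / 1.853 = 1464.60.
Real growth = 1464.60 / 1362.42 − 1 = 0.0750.

7.50%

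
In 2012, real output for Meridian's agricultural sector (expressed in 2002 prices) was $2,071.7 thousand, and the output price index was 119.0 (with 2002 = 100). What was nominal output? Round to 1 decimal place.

$2,465.3 thousand

Nominal output = Real × (output price index/100) = 2071.7 × 1.190 = 2465.32.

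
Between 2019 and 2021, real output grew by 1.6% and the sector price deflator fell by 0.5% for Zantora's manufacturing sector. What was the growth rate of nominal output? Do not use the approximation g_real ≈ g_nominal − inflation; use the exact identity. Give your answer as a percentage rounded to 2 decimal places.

1.09%

(1 + g_nom) = (1 + g_real)(1 + π) = 1.0160 × 0.9950 = 1.01092.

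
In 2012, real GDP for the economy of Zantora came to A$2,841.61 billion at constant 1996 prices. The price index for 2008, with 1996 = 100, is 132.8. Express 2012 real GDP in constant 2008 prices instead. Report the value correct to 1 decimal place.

A$3,773.7 billion

Real GDP in 2008 prices = Real GDP in 1996 prices × (P_2008/P_1996) = 2841.61 × 1.328 = 3773.66.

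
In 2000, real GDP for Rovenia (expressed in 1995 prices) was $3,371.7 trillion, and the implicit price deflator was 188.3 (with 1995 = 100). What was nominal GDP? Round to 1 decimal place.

$6,348.9 trillion

Nominal GDP = Real × (implicit price deflator/100) = 3371.7 × 1.883 = 6348.91.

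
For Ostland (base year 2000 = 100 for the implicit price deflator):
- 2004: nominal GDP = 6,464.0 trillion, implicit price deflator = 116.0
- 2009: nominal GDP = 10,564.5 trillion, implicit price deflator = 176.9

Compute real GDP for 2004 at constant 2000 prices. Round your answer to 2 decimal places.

5,572.41 trillion

Real GDP = Nominal / (implicit price deflator/100) = 6464.0 / 1.160 = 5572.41.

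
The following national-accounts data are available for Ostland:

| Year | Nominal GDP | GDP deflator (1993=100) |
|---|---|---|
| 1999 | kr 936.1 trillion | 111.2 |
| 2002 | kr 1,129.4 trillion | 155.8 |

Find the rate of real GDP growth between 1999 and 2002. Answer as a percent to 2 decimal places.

Real GDP 1999 = 936.1 / 1.112 = 841.82.
Real GDP 2002 = 1129.4 / 1.558 = 724.90.
Real growth = 724.90 / 841.82 − 1 = -0.1389.

-13.89%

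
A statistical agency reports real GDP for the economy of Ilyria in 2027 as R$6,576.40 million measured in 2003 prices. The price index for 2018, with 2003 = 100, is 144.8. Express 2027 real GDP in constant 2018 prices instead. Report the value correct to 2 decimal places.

R$9,522.63 million

Real GDP in 2018 prices = Real GDP in 2003 prices × (P_2018/P_2003) = 6576.40 × 1.448 = 9522.63.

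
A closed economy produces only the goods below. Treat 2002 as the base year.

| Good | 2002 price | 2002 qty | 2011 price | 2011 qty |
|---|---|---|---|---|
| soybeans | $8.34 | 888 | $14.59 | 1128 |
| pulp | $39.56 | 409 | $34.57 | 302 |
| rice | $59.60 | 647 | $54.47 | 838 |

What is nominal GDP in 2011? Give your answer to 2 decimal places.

Nominal GDP 2011 = Σ (p_2011 × q_2011) = 14.59·1128 + 34.57·302 + 54.47·838 = 72543.52.

$72543.52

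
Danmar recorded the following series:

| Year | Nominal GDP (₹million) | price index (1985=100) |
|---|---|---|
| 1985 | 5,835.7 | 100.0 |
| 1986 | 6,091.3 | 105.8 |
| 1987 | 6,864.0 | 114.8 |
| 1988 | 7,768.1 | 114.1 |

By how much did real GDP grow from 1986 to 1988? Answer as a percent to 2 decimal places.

Real GDP 1986 = 6091.3/1.058 = 5757.37.
Real GDP 1988 = 7768.1/1.141 = 6808.15.
Change = 6808.15/5757.37 − 1 = 0.1825.

18.25%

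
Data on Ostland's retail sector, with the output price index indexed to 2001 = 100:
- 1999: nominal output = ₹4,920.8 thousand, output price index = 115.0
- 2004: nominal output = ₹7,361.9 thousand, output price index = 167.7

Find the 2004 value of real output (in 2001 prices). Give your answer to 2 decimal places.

Real output = Nominal / (output price index/100) = 7361.9 / 1.677 = 4389.92.

₹4,389.92 thousand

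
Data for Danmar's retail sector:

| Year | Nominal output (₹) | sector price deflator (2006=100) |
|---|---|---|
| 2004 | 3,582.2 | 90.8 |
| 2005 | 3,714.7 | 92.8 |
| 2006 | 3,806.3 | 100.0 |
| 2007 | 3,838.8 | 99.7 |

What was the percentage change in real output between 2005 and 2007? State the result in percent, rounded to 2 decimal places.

-3.81%

Real output 2005 = 3714.7/0.928 = 4002.91.
Real output 2007 = 3838.8/0.997 = 3850.35.
Change = 3850.35/4002.91 − 1 = -0.0381.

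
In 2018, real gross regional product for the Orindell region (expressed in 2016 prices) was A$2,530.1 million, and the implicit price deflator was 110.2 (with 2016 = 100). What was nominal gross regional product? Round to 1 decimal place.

A$2,788.2 million

Nominal gross regional product = Real × (implicit price deflator/100) = 2530.1 × 1.102 = 2788.17.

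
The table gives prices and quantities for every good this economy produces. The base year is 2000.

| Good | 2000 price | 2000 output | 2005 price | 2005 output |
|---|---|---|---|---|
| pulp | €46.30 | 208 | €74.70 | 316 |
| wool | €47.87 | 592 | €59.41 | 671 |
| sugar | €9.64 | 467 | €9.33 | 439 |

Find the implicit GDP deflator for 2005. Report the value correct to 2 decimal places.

132.52

Nominal GDP 2005 = 74.70·316 + 59.41·671 + 9.33·439 = 67565.18.
Real GDP 2005 (at 2000 prices) = 46.30·316 + 47.87·671 + 9.64·439 = 50983.53.
Deflator = Nominal/Real × 100 = 67565.18/50983.53 × 100 = 132.524.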